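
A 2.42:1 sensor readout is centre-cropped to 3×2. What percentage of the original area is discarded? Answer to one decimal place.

Going from 2.42:1 to 3×2 means cutting width while keeping height.
Area ratio = (1.500)/(2.420) = 61.98%; the remaining 38.02% is cropped out.

38.0%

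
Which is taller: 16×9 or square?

16×9 = 1.778 and square = 1; 1.778 > 1. The smaller width-to-height ratio is the taller frame.

square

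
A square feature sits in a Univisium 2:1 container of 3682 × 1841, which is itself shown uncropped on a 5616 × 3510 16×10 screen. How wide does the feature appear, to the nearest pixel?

square in 3682×1841: fills the height, so the feature is 1841.00 × 1841.00.
The Univisium 2:1 canvas is width-limited in 5616×3510, giving 5616.00 × 2808.00; scale factor 1.5253.
So the feature's width is 1841.00 × 1.5253 ≈ 2808.00.

2808 px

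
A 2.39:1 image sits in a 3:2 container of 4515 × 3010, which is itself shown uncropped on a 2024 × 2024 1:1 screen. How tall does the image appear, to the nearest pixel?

Inside the 4515×3010 canvas the image is width-limited at 4515.00 × 1889.12.
The 3:2 canvas is width-limited in 2024×2024, giving 2024.00 × 1349.33; scale factor 0.4483.
The image scales with it: height 1889.12 × 0.4483 ≈ 846.86.

847 px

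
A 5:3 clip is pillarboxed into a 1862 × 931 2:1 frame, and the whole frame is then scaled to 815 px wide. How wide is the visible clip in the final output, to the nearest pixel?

In the 1862×931 frame the clip fills the height: width = 931 × 5/3 ≈ 1551.67 px.
The frame scales by 815/1862 = 0.4377; 1551.67 × 0.4377 ≈ 679.17 px.

679 px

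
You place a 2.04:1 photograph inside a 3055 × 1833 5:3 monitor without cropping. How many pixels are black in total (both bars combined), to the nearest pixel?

1024803 pixels

2.04:1 is wider than 5:3, so it spans the full width.
That makes the image 1497.5490 px tall (3055 / 2.040).
Leftover height: 1833 − 1497.5490 = 335.4510 px.
That's 335.4510 × 3055 ≈ 1024803 black pixels.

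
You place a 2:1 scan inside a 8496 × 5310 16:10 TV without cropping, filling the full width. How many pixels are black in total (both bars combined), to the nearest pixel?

9022752 pixels

The scan is 8496 × 1/2 ≈ 4248.0000 px tall.
Leftover height: 5310 − 4248.0000 = 1062.0000 px.
Bar area = 1062.0000 × 8496 ≈ 9022752 px.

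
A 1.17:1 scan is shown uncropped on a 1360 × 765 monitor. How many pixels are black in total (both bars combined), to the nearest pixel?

355687 pixels

1.17:1 is narrower than 16×9, so it spans the full height.
Content width = 765 × 1.170 ≈ 895.0500 px.
Leftover width: 1360 − 895.0500 = 464.9500 px.
Bar area = 464.9500 × 765 ≈ 355687 px.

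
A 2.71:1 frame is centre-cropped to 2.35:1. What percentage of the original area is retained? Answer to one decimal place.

Going from 2.71:1 to 2.35:1 means cutting width while keeping height.
(2.350)/(2.710) ≈ 0.867 of the area survives.

86.7%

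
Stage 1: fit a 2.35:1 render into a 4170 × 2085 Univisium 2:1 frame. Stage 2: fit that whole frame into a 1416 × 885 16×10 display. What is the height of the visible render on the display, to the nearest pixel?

603 px

Inside the 4170×2085 canvas the render is width-limited at 4170.00 × 1774.47.
Second fit — the Univisium 2:1 canvas into 1416×885 spans the width: 1416.00 × 708.00 (×0.3396 from 4170×2085).
The render scales with it: height 1774.47 × 0.3396 ≈ 602.55.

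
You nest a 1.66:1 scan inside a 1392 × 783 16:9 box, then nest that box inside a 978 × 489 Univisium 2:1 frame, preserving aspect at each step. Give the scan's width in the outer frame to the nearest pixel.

First fit — 1.66:1 into 1392×783 spans the height: 1299.78 × 783.00.
Second fit — the 16:9 canvas into 978×489 spans the height: 869.33 × 489.00 (×0.6245 from 1392×783).
So the scan's width is 1299.78 × 0.6245 ≈ 811.74.

812 px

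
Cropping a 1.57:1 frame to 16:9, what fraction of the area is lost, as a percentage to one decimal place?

The width stays; only height is cut (since 16:9 is wider than 1.57:1).
(1.570)/(1.778) ≈ 0.883 of the area survives, leaving 11.69% discarded.

11.7%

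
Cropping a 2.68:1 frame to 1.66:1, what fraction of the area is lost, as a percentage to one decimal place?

38.1%

1.66:1 is narrower than 2.68:1, so the crop keeps the full height and trims the width.
Area ratio = (1.660)/(2.680) = 61.94%; the remaining 38.06% is cropped out.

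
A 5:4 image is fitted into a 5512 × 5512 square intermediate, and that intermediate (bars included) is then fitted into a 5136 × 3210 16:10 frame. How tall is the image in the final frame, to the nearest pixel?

5:4 in 5512×5512: fills the width, so the image is 5512.00 × 4409.60.
Second fit — the square canvas into 5136×3210 spans the height: 3210.00 × 3210.00 (×0.5824 from 5512×5512).
Applying the same ×0.5824: 4409.60 → 2568.00.

2568 px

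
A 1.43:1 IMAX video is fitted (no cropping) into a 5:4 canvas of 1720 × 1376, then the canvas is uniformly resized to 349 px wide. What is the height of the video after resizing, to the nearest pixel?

244 px

In the 1720×1376 frame the video fills the width: height = 1720 / 1.430 ≈ 1202.80 px.
Resizing to 349 px wide multiplies everything by 0.2029: 1202.80 → 244.06 px.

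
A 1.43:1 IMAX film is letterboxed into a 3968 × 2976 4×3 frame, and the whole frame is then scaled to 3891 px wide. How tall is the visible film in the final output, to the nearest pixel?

Fitted into 3968×2976, the film spans the width; its height is 3968 / 1.430 ≈ 2774.83 px.
Scaling 3968 → 3891 is ×0.9806, so the height becomes 2774.83 × 0.9806 ≈ 2720.98 px.

2721 px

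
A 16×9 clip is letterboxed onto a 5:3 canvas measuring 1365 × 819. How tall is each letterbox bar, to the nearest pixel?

Since 1.778 > 1.667, the clip is width-limited.
The clip is 1365 × 9/16 ≈ 767.81 px tall.
Black = 819 − 767.81 = 51.19 px, or 25.59 per bar.

26 px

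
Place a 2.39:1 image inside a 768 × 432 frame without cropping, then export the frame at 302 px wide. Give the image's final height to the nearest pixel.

In the 768×432 frame the image fills the width: height = 768 / 2.390 ≈ 321.34 px.
Scaling 768 → 302 is ×0.3932, so the height becomes 321.34 × 0.3932 ≈ 126.36 px.

126 px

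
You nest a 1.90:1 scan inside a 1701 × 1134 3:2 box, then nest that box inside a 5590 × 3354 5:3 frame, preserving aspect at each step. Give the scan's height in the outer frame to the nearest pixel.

2648 px

First fit — 1.90:1 into 1701×1134 spans the width: 1701.00 × 895.26.
The 3:2 canvas is height-limited in 5590×3354, giving 5031.00 × 3354.00; scale factor 2.9577.
So the scan's height is 895.26 × 2.9577 ≈ 2647.89.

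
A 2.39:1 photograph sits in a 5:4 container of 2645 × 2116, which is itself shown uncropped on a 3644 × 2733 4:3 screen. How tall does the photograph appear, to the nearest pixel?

Inside the 2645×2116 canvas the photograph is width-limited at 2645.00 × 1106.69.
The 5:4 canvas is height-limited in 3644×2733, giving 3416.25 × 2733.00; scale factor 1.2916.
So the photograph's height is 1106.69 × 1.2916 ≈ 1429.39.

1429 px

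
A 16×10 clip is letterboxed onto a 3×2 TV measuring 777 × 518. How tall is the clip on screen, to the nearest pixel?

486 px

Since 1.600 > 1.500, the clip is width-limited.
The clip is 777 × 10/16 ≈ 485.62 px tall.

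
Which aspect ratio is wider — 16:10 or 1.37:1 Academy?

16:10

16:10 = 1.6 and 1.37; 1.6 > 1.37.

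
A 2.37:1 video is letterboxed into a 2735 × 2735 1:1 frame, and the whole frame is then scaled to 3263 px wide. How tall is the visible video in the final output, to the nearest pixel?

1377 px

Fitted into 2735×2735, the video spans the width; its height is 2735 / 2.370 ≈ 1154.01 px.
Scaling 2735 → 3263 is ×1.1931, so the height becomes 1154.01 × 1.1931 ≈ 1376.79 px.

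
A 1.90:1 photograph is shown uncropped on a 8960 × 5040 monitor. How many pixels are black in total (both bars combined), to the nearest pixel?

2904926 pixels

1.90:1 is wider than 16×9, so it spans the full width.
That makes the image 4715.7895 px tall (8960 / 1.900).
5040 − 4715.7895 = 324.2105 px of bars.
Across the 8960-px span: 324.2105 × 8960 ≈ 2904926 px.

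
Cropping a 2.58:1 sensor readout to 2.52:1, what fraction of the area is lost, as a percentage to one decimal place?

The height stays; only width is cut (since 2.52:1 is narrower than 2.58:1).
(2.520)/(2.580) ≈ 0.977 of the area survives, leaving 2.33% discarded.

2.3%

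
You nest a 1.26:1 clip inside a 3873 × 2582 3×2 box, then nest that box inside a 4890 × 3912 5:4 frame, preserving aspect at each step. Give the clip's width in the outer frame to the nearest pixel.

4108 px

1.26:1 in 3873×2582: fills the height, so the clip is 3253.32 × 2582.00.
The 3×2 canvas is width-limited in 4890×3912, giving 4890.00 × 3260.00; scale factor 1.2626.
The clip scales with it: width 3253.32 × 1.2626 ≈ 4107.60.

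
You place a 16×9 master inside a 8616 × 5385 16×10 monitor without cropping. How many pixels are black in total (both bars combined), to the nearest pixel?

4639716 pixels

16×9 (1.778) > 16×10 (1.600), so the master fills the width.
That makes the image 4846.5000 px tall (8616 × 9/16).
Leftover height: 5385 − 4846.5000 = 538.5000 px.
Bar area = 538.5000 × 8616 ≈ 4639716 px.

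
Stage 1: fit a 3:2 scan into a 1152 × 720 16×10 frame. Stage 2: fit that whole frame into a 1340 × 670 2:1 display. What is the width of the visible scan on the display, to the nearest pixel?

Inside the 1152×720 canvas the scan is height-limited at 1080.00 × 720.00.
The 16×10 canvas is height-limited in 1340×670, giving 1072.00 × 670.00; scale factor 0.9306.
Applying the same ×0.9306: 1080.00 → 1005.00.

1005 px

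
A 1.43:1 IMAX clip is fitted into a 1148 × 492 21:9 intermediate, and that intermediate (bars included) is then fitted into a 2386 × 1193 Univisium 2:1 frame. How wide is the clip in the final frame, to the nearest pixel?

1462 px

1.43:1 IMAX in 1148×492: fills the height, so the clip is 703.56 × 492.00.
Second fit — the 21:9 canvas into 2386×1193 spans the width: 2386.00 × 1022.57 (×2.0784 from 1148×492).
The clip scales with it: width 703.56 × 2.0784 ≈ 1462.28.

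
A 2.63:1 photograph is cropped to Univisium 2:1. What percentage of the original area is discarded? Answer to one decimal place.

The height stays; only width is cut (since Univisium 2:1 is narrower than 2.63:1).
(2.000)/(2.630) ≈ 0.760 of the area survives, leaving 23.95% discarded.

24.0%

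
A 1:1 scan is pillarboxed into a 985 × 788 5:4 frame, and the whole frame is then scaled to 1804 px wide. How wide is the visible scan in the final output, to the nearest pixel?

1443 px

In the 985×788 frame the scan fills the height: width = 788 × 1/1 ≈ 788.00 px.
Scaling 985 → 1804 is ×1.8315, so the width becomes 788.00 × 1.8315 ≈ 1443.20 px.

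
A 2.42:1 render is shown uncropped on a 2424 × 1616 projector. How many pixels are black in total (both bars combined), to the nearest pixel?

1489177 pixels

2.42:1 is wider than 3×2, so it spans the full width.
The render is 2424 / 2.420 ≈ 1001.6529 px tall.
Leftover height: 1616 − 1001.6529 = 614.3471 px.
Across the 2424-px span: 614.3471 × 2424 ≈ 1489177 px.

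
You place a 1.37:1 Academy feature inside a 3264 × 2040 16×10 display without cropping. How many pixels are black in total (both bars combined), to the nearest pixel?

957168 pixels

1.37:1 Academy is narrower than 16×10, so it spans the full height.
The feature is 2040 × 1.370 ≈ 2794.8000 px wide.
3264 − 2794.8000 = 469.2000 px of bars.
That's 469.2000 × 2040 ≈ 957168 black pixels.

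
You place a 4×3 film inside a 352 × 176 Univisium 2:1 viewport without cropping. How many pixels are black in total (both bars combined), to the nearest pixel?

4×3 (1.333) < Univisium 2:1 (2.000), so the film fills the height.
Content width = 176 × 4/3 ≈ 234.6667 px.
Leftover width: 352 − 234.6667 = 117.3333 px.
Bar area = 117.3333 × 176 ≈ 20651 px.

20651 pixels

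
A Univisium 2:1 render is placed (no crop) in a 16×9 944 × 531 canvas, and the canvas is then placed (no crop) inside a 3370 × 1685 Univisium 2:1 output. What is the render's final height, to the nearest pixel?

1498 px

Univisium 2:1 in 944×531: fills the width, so the render is 944.00 × 472.00.
16×9 in 3370×1685: fills the height, so the intermediate becomes 2995.56 × 1685.00 — a scale of ×3.1733.
The render scales with it: height 472.00 × 3.1733 ≈ 1497.78.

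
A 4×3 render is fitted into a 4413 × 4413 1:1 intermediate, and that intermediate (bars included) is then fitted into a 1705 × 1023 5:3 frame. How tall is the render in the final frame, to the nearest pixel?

767 px

Inside the 4413×4413 canvas the render is width-limited at 4413.00 × 3309.75.
1:1 in 1705×1023: fills the height, so the intermediate becomes 1023.00 × 1023.00 — a scale of ×0.2318.
Applying the same ×0.2318: 3309.75 → 767.25.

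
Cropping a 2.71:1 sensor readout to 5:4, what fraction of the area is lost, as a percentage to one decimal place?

53.9%

Going from 2.71:1 to 5:4 means cutting width while keeping height.
Area ratio = (1.250)/(2.710) = 46.13%; the remaining 53.87% is cropped out.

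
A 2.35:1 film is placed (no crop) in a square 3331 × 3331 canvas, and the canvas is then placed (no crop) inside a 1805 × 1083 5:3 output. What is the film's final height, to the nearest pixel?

2.35:1 in 3331×3331: fills the width, so the film is 3331.00 × 1417.45.
The square canvas is height-limited in 1805×1083, giving 1083.00 × 1083.00; scale factor 0.3251.
Applying the same ×0.3251: 1417.45 → 460.85.

461 px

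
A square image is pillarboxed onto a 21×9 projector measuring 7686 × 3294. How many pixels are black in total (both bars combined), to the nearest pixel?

square (1.000) < 21×9 (2.333), so the image fills the height.
Content width = 3294 × 1/1 ≈ 3294.0000 px.
Leftover width: 7686 − 3294.0000 = 4392.0000 px.
That's 4392.0000 × 3294 ≈ 14467248 black pixels.

14467248 pixels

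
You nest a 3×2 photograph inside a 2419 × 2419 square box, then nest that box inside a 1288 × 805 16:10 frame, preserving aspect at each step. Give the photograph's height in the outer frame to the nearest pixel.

Inside the 2419×2419 canvas the photograph is width-limited at 2419.00 × 1612.67.
The square canvas is height-limited in 1288×805, giving 805.00 × 805.00; scale factor 0.3328.
So the photograph's height is 1612.67 × 0.3328 ≈ 536.67.

537 px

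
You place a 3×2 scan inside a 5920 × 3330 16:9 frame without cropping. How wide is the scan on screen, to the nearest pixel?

4995 px

3×2 is narrower than 16:9, so it spans the full height.
That makes the image 4995.00 px wide (3330 × 3/2).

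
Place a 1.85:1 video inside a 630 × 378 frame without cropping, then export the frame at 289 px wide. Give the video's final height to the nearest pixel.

At 630×378 the video is width-limited, so height = 630 / 1.850 ≈ 340.54 px.
Scaling 630 → 289 is ×0.4587, so the height becomes 340.54 × 0.4587 ≈ 156.22 px.

156 px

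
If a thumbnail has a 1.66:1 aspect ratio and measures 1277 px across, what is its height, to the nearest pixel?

Height = 1277 / 1.660 = 769.28.

769 px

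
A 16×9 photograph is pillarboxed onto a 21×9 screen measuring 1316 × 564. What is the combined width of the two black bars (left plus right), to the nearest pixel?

313 px

Since 1.778 < 2.333, the photograph is height-limited.
The photograph is 564 × 16/9 ≈ 1002.67 px wide.
Leftover width: 1316 − 1002.67 = 313.33 px.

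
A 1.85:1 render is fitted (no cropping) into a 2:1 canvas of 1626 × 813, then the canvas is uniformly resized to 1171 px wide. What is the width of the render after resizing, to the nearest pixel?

In the 1626×813 frame the render fills the height: width = 813 × 1.850 ≈ 1504.05 px.
Scaling 1626 → 1171 is ×0.7202, so the width becomes 1504.05 × 0.7202 ≈ 1083.17 px.

1083 px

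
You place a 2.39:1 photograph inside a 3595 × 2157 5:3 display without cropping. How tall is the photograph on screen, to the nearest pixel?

1504 px

2.39:1 (2.390) > 5:3 (1.667), so the photograph fills the width.
That makes the image 1504.18 px tall (3595 / 2.390).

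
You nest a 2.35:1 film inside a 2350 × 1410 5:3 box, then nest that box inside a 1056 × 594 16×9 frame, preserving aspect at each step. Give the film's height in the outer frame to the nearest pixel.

421 px

Inside the 2350×1410 canvas the film is width-limited at 2350.00 × 1000.00.
The 5:3 canvas is height-limited in 1056×594, giving 990.00 × 594.00; scale factor 0.4213.
So the film's height is 1000.00 × 0.4213 ≈ 421.28.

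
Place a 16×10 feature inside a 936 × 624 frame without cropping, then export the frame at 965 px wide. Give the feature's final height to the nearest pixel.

Fitted into 936×624, the feature spans the width; its height is 936 × 10/16 ≈ 585.00 px.
Scaling 936 → 965 is ×1.0310, so the height becomes 585.00 × 1.0310 ≈ 603.12 px.

603 px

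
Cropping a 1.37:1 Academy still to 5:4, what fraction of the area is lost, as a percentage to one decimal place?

The height stays; only width is cut (since 5:4 is narrower than 1.37:1 Academy).
(1.250)/(1.370) ≈ 0.912 of the area survives, leaving 8.76% discarded.

8.8%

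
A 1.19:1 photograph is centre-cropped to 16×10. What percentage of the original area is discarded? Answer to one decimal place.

25.6%

Going from 1.19:1 to 16×10 means cutting height while keeping width.
(1.190)/(1.600) ≈ 0.744 of the area survives, leaving 25.62% discarded.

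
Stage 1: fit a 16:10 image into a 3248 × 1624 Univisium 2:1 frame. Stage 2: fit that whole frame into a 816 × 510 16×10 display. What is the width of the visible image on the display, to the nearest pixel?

Inside the 3248×1624 canvas the image is height-limited at 2598.40 × 1624.00.
Second fit — the Univisium 2:1 canvas into 816×510 spans the width: 816.00 × 408.00 (×0.2512 from 3248×1624).
Applying the same ×0.2512: 2598.40 → 652.80.

653 px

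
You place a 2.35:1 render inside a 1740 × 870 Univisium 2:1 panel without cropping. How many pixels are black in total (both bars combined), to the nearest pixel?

225460 pixels

2.35:1 (2.350) > Univisium 2:1 (2.000), so the render fills the width.
That makes the image 740.4255 px tall (1740 / 2.350).
870 − 740.4255 = 129.5745 px of bars.
That's 129.5745 × 1740 ≈ 225460 black pixels.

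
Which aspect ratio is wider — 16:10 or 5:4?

16:10 = 1.6 and 5:4 = 1.25; 1.6 > 1.25.

16:10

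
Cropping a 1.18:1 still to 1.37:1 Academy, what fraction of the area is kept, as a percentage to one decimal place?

86.1%

The width stays; only height is cut (since 1.37:1 Academy is wider than 1.18:1).
Fraction kept = (1.180)/(1.370) ≈ 86.13%.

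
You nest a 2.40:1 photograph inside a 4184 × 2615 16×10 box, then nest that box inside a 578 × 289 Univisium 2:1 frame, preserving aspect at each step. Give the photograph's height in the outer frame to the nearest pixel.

193 px

First fit — 2.40:1 into 4184×2615 spans the width: 4184.00 × 1743.33.
Second fit — the 16×10 canvas into 578×289 spans the height: 462.40 × 289.00 (×0.1105 from 4184×2615).
Applying the same ×0.1105: 1743.33 → 192.67.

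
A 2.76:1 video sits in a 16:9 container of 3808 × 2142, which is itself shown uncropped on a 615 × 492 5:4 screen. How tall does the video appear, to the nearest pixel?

223 px

First fit — 2.76:1 into 3808×2142 spans the width: 3808.00 × 1379.71.
16:9 in 615×492: fills the width, so the intermediate becomes 615.00 × 345.94 — a scale of ×0.1615.
Applying the same ×0.1615: 1379.71 → 222.83.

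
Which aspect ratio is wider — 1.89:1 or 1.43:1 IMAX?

1.89:1

1.89 and 1.43; 1.89 > 1.43.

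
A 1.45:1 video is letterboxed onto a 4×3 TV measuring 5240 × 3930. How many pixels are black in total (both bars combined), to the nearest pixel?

Since 1.450 > 1.333, the video is width-limited.
Content height = 5240 / 1.450 ≈ 3613.7931 px.
3930 − 3613.7931 = 316.2069 px of bars.
Bar area = 316.2069 × 5240 ≈ 1656924 px.

1656924 pixels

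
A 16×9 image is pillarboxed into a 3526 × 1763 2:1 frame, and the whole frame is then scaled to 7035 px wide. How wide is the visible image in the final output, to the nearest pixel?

Fitted into 3526×1763, the image spans the height; its width is 1763 × 16/9 ≈ 3134.22 px.
Resizing to 7035 px wide multiplies everything by 1.9952: 3134.22 → 6253.33 px.

6253 px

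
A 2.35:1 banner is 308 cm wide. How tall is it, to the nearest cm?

131 cm

At 2.35:1, 308 / 2.350 ≈ 131.06.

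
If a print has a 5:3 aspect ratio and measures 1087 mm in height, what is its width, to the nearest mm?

1812 mm

At 5:3, 1087 / 3 × 5 ≈ 1811.67.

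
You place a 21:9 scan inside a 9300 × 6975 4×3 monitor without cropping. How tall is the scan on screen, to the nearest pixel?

21:9 is wider than 4×3, so it spans the full width.
The scan is 9300 × 9/21 ≈ 3985.71 px tall.

3986 px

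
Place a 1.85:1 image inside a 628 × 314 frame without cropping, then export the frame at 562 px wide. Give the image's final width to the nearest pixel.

At 628×314 the image is height-limited, so width = 314 × 1.850 ≈ 580.90 px.
Scaling 628 → 562 is ×0.8949, so the width becomes 580.90 × 0.8949 ≈ 519.85 px.

520 px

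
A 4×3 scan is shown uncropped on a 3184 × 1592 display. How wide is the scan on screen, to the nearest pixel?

4×3 is narrower than 2:1, so it spans the full height.
That makes the image 2122.67 px wide (1592 × 4/3).

2123 px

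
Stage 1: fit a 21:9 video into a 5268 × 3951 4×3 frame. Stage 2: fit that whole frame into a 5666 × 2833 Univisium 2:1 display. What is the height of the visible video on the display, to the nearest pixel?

1619 px

21:9 in 5268×3951: fills the width, so the video is 5268.00 × 2257.71.
Second fit — the 4×3 canvas into 5666×2833 spans the height: 3777.33 × 2833.00 (×0.7170 from 5268×3951).
The video scales with it: height 2257.71 × 0.7170 ≈ 1618.86.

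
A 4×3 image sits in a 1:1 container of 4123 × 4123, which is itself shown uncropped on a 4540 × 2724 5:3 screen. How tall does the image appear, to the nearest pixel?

Inside the 4123×4123 canvas the image is width-limited at 4123.00 × 3092.25.
The 1:1 canvas is height-limited in 4540×2724, giving 2724.00 × 2724.00; scale factor 0.6607.
Applying the same ×0.6607: 3092.25 → 2043.00.

2043 px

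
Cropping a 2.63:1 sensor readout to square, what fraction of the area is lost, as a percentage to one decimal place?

62.0%

Going from 2.63:1 to square means cutting width while keeping height.
(1.000)/(2.630) ≈ 0.380 of the area survives, leaving 61.98% discarded.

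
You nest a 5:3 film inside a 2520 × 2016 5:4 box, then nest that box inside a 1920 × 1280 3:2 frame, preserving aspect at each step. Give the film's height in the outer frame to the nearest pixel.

960 px

First fit — 5:3 into 2520×2016 spans the width: 2520.00 × 1512.00.
5:4 in 1920×1280: fills the height, so the intermediate becomes 1600.00 × 1280.00 — a scale of ×0.6349.
So the film's height is 1512.00 × 0.6349 ≈ 960.00.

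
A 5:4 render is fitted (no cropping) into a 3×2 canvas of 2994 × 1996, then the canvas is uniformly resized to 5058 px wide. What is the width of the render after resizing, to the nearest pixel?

At 2994×1996 the render is height-limited, so width = 1996 × 5/4 ≈ 2495.00 px.
Scaling 2994 → 5058 is ×1.6894, so the width becomes 2495.00 × 1.6894 ≈ 4215.00 px.

4215 px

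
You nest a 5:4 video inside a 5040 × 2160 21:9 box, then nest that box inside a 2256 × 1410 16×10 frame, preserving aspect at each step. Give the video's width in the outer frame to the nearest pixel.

1209 px

First fit — 5:4 into 5040×2160 spans the height: 2700.00 × 2160.00.
The 21:9 canvas is width-limited in 2256×1410, giving 2256.00 × 966.86; scale factor 0.4476.
Applying the same ×0.4476: 2700.00 → 1208.57.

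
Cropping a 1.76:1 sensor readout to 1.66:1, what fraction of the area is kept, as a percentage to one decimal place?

1.66:1 is narrower than 1.76:1, so the crop keeps the full height and trims the width.
Area ratio = (1.660)/(1.760) = 94.32% retained.

94.3%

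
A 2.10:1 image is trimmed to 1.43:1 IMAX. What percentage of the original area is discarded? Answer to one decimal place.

Going from 2.10:1 to 1.43:1 IMAX means cutting width while keeping height.
Fraction kept = (1.430)/(2.100) ≈ 68.10%, so 31.90% is lost.

31.9%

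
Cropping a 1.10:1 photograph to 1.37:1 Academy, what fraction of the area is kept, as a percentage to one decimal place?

80.3%

Going from 1.10:1 to 1.37:1 Academy means cutting height while keeping width.
Fraction kept = (1.100)/(1.370) ≈ 80.29%.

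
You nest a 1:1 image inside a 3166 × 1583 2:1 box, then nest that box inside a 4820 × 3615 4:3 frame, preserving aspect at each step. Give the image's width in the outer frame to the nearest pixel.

First fit — 1:1 into 3166×1583 spans the height: 1583.00 × 1583.00.
Second fit — the 2:1 canvas into 4820×3615 spans the width: 4820.00 × 2410.00 (×1.5224 from 3166×1583).
The image scales with it: width 1583.00 × 1.5224 ≈ 2410.00.

2410 px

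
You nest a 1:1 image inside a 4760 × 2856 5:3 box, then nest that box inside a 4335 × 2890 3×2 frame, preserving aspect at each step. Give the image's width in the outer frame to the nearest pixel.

First fit — 1:1 into 4760×2856 spans the height: 2856.00 × 2856.00.
The 5:3 canvas is width-limited in 4335×2890, giving 4335.00 × 2601.00; scale factor 0.9107.
Applying the same ×0.9107: 2856.00 → 2601.00.

2601 px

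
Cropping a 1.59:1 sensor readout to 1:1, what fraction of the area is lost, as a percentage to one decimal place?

37.1%

1:1 is narrower than 1.59:1, so the crop keeps the full height and trims the width.
(1.000)/(1.590) ≈ 0.629 of the area survives, leaving 37.11% discarded.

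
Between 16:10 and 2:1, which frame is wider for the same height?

16:10 = 1.6 and 2; 2 > 1.6.

2:1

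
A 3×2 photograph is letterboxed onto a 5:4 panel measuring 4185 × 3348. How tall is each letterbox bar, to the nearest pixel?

279 px

Since 1.500 > 1.250, the photograph is width-limited.
Content height = 4185 × 2/3 ≈ 2790.00 px.
3348 − 2790.00 = 558.00 px of bars (279.00 each).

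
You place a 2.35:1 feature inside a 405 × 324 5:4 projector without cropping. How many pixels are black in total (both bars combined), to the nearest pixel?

2.35:1 (2.350) > 5:4 (1.250), so the feature fills the width.
Content height = 405 / 2.350 ≈ 172.3404 px.
Black = 324 − 172.3404 = 151.6596 px.
That's 151.6596 × 405 ≈ 61422 black pixels.

61422 pixels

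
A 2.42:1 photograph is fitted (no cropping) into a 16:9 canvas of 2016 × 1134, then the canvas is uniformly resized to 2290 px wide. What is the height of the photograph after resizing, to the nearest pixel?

946 px

In the 2016×1134 frame the photograph fills the width: height = 2016 / 2.420 ≈ 833.06 px.
Scaling 2016 → 2290 is ×1.1359, so the height becomes 833.06 × 1.1359 ≈ 946.28 px.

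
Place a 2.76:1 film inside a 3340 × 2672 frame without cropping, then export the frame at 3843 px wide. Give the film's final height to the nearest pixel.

In the 3340×2672 frame the film fills the width: height = 3340 / 2.760 ≈ 1210.14 px.
Resizing to 3843 px wide multiplies everything by 1.1506: 1210.14 → 1392.39 px.

1392 px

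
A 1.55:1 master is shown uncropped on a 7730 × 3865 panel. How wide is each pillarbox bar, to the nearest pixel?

870 px

1.55:1 (1.550) < Univisium 2:1 (2.000), so the master fills the height.
That makes the image 5990.75 px wide (3865 × 1.550).
Leftover width: 7730 − 5990.75 = 1739.25 px → 869.62 each side.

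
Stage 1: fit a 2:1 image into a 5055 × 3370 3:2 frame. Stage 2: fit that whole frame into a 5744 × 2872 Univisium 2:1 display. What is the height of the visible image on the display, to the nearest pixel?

First fit — 2:1 into 5055×3370 spans the width: 5055.00 × 2527.50.
Second fit — the 3:2 canvas into 5744×2872 spans the height: 4308.00 × 2872.00 (×0.8522 from 5055×3370).
So the image's height is 2527.50 × 0.8522 ≈ 2154.00.

2154 px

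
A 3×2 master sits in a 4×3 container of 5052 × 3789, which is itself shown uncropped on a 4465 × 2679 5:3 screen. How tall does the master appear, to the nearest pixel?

2381 px

First fit — 3×2 into 5052×3789 spans the width: 5052.00 × 3368.00.
The 4×3 canvas is height-limited in 4465×2679, giving 3572.00 × 2679.00; scale factor 0.7070.
The master scales with it: height 3368.00 × 0.7070 ≈ 2381.33.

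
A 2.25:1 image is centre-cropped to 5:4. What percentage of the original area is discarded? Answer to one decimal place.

44.4%

Going from 2.25:1 to 5:4 means cutting width while keeping height.
Fraction kept = (1.250)/(2.250) ≈ 55.56%, so 44.44% is lost.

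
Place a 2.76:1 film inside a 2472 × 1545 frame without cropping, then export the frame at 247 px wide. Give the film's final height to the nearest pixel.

At 2472×1545 the film is width-limited, so height = 2472 / 2.760 ≈ 895.65 px.
The frame scales by 247/2472 = 0.0999; 895.65 × 0.0999 ≈ 89.49 px.

89 px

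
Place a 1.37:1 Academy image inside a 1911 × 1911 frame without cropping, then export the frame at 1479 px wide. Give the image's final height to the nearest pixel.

Fitted into 1911×1911, the image spans the width; its height is 1911 / 1.370 ≈ 1394.89 px.
The frame scales by 1479/1911 = 0.7739; 1394.89 × 0.7739 ≈ 1079.56 px.

1080 px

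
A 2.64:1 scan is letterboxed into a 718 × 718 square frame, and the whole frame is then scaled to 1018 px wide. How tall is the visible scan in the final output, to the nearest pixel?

Fitted into 718×718, the scan spans the width; its height is 718 / 2.640 ≈ 271.97 px.
Scaling 718 → 1018 is ×1.4178, so the height becomes 271.97 × 1.4178 ≈ 385.61 px.

386 px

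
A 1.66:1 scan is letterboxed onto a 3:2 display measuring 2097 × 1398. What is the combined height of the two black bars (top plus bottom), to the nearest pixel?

135 px

1.66:1 (1.660) > 3:2 (1.500), so the scan fills the width.
That makes the image 1263.25 px tall (2097 / 1.660).
1398 − 1263.25 = 134.75 px of bars.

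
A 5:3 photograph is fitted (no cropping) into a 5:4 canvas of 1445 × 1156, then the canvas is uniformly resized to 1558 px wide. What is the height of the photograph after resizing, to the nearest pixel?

935 px

Fitted into 1445×1156, the photograph spans the width; its height is 1445 × 3/5 ≈ 867.00 px.
Scaling 1445 → 1558 is ×1.0782, so the height becomes 867.00 × 1.0782 ≈ 934.80 px.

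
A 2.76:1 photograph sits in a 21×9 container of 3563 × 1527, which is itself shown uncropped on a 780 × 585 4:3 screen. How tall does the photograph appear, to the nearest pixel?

2.76:1 in 3563×1527: fills the width, so the photograph is 3563.00 × 1290.94.
The 21×9 canvas is width-limited in 780×585, giving 780.00 × 334.29; scale factor 0.2189.
The photograph scales with it: height 1290.94 × 0.2189 ≈ 282.61.

283 px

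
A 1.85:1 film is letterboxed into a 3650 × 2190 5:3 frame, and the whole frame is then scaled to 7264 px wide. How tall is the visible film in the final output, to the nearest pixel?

3926 px

Fitted into 3650×2190, the film spans the width; its height is 3650 / 1.850 ≈ 1972.97 px.
Resizing to 7264 px wide multiplies everything by 1.9901: 1972.97 → 3926.49 px.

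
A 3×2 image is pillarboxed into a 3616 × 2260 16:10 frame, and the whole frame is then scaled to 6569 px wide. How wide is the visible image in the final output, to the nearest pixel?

6158 px

At 3616×2260 the image is height-limited, so width = 2260 × 3/2 ≈ 3390.00 px.
Scaling 3616 → 6569 is ×1.8166, so the width becomes 3390.00 × 1.8166 ≈ 6158.44 px.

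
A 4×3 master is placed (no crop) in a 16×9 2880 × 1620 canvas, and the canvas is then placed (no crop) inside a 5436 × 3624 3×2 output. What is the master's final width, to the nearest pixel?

4×3 in 2880×1620: fills the height, so the master is 2160.00 × 1620.00.
Second fit — the 16×9 canvas into 5436×3624 spans the width: 5436.00 × 3057.75 (×1.8875 from 2880×1620).
So the master's width is 2160.00 × 1.8875 ≈ 4077.00.

4077 px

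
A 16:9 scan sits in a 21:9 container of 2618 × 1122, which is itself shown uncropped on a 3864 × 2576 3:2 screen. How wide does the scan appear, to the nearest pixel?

2944 px

First fit — 16:9 into 2618×1122 spans the height: 1994.67 × 1122.00.
Second fit — the 21:9 canvas into 3864×2576 spans the width: 3864.00 × 1656.00 (×1.4759 from 2618×1122).
The scan scales with it: width 1994.67 × 1.4759 ≈ 2944.00.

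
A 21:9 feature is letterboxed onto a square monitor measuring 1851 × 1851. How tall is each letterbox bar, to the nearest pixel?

529 px

Since 2.333 > 1.000, the feature is width-limited.
The feature is 1851 × 9/21 ≈ 793.29 px tall.
Black = 1851 − 793.29 = 1057.71 px, or 528.86 per bar.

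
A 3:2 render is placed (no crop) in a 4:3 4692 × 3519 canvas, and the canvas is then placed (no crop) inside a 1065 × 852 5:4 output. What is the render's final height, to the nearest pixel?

710 px

3:2 in 4692×3519: fills the width, so the render is 4692.00 × 3128.00.
4:3 in 1065×852: fills the width, so the intermediate becomes 1065.00 × 798.75 — a scale of ×0.2270.
Applying the same ×0.2270: 3128.00 → 710.00.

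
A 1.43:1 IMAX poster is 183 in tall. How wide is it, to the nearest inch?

262 in

183 × 1.430 = 261.69.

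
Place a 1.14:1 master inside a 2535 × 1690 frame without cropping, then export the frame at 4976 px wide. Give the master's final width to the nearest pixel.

At 2535×1690 the master is height-limited, so width = 1690 × 1.140 ≈ 1926.60 px.
Resizing to 4976 px wide multiplies everything by 1.9629: 1926.60 → 3781.76 px.

3782 px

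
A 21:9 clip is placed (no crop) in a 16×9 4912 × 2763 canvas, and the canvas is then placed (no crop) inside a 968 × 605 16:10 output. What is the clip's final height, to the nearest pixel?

415 px

Inside the 4912×2763 canvas the clip is width-limited at 4912.00 × 2105.14.
16×9 in 968×605: fills the width, so the intermediate becomes 968.00 × 544.50 — a scale of ×0.1971.
Applying the same ×0.1971: 2105.14 → 414.86.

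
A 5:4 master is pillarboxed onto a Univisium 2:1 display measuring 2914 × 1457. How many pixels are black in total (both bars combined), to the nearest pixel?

5:4 is narrower than Univisium 2:1, so it spans the full height.
That makes the image 1821.2500 px wide (1457 × 5/4).
Black = 2914 − 1821.2500 = 1092.7500 px.
Bar area = 1092.7500 × 1457 ≈ 1592137 px.

1592137 pixels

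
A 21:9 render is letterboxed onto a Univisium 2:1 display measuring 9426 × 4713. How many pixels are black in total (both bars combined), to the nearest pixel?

21:9 is wider than Univisium 2:1, so it spans the full width.
The render is 9426 × 9/21 ≈ 4039.7143 px tall.
Black = 4713 − 4039.7143 = 673.2857 px.
That's 673.2857 × 9426 ≈ 6346391 black pixels.

6346391 pixels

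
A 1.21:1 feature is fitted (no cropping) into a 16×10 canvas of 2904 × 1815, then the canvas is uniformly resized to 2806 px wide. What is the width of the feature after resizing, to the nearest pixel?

2122 px

In the 2904×1815 frame the feature fills the height: width = 1815 × 1.210 ≈ 2196.15 px.
Scaling 2904 → 2806 is ×0.9663, so the width becomes 2196.15 × 0.9663 ≈ 2122.04 px.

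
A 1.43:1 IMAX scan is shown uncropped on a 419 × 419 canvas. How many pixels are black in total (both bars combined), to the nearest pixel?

1.43:1 IMAX (1.430) > 1:1 (1.000), so the scan fills the width.
The scan is 419 / 1.430 ≈ 293.0070 px tall.
Black = 419 − 293.0070 = 125.9930 px.
Across the 419-px span: 125.9930 × 419 ≈ 52791 px.

52791 pixels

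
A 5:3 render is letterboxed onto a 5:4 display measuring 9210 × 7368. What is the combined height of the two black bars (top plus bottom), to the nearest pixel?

1842 px

Since 1.667 > 1.250, the render is width-limited.
That makes the image 5526.00 px tall (9210 × 3/5).
Black = 7368 − 5526.00 = 1842.00 px.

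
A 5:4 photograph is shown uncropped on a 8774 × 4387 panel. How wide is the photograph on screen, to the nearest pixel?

5:4 is narrower than 2:1, so it spans the full height.
That makes the image 5483.75 px wide (4387 × 5/4).

5484 px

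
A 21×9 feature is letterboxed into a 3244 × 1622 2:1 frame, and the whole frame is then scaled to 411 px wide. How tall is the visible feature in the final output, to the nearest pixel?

Fitted into 3244×1622, the feature spans the width; its height is 3244 × 9/21 ≈ 1390.29 px.
Scaling 3244 → 411 is ×0.1267, so the height becomes 1390.29 × 0.1267 ≈ 176.14 px.

176 px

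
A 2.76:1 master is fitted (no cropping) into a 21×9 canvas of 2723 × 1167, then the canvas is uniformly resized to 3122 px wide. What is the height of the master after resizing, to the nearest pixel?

Fitted into 2723×1167, the master spans the width; its height is 2723 / 2.760 ≈ 986.59 px.
Resizing to 3122 px wide multiplies everything by 1.1465: 986.59 → 1131.16 px.

1131 px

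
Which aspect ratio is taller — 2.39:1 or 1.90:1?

2.39 and 1.9; 2.39 > 1.9. The smaller width-to-height ratio is the taller frame.

1.90:1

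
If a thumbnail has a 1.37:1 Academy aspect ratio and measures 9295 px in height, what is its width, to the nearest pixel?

At 1.37:1 Academy, 9295 × 1.370 ≈ 12734.15.

12734 px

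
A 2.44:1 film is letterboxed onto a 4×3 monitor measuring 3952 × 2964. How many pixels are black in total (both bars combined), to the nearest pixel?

5312784 pixels

2.44:1 (2.440) > 4×3 (1.333), so the film fills the width.
The film is 3952 / 2.440 ≈ 1619.6721 px tall.
Black = 2964 − 1619.6721 = 1344.3279 px.
Bar area = 1344.3279 × 3952 ≈ 5312784 px.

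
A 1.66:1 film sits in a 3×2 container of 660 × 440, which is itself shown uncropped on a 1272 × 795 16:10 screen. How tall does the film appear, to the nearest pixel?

718 px

Inside the 660×440 canvas the film is width-limited at 660.00 × 397.59.
3×2 in 1272×795: fills the height, so the intermediate becomes 1192.50 × 795.00 — a scale of ×1.8068.
So the film's height is 397.59 × 1.8068 ≈ 718.37.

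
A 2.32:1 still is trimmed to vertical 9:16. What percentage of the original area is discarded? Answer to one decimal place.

75.8%

vertical 9:16 is narrower than 2.32:1, so the crop keeps the full height and trims the width.
(0.562)/(2.320) ≈ 0.242 of the area survives, leaving 75.75% discarded.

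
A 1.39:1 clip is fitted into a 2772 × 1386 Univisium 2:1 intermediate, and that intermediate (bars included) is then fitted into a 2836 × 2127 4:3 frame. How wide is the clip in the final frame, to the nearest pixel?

1971 px

Inside the 2772×1386 canvas the clip is height-limited at 1926.54 × 1386.00.
The Univisium 2:1 canvas is width-limited in 2836×2127, giving 2836.00 × 1418.00; scale factor 1.0231.
Applying the same ×1.0231: 1926.54 → 1971.02.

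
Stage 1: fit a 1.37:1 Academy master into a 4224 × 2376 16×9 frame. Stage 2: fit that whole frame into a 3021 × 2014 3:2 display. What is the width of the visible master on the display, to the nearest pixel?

2328 px

First fit — 1.37:1 Academy into 4224×2376 spans the height: 3255.12 × 2376.00.
Second fit — the 16×9 canvas into 3021×2014 spans the width: 3021.00 × 1699.31 (×0.7152 from 4224×2376).
The master scales with it: width 3255.12 × 0.7152 ≈ 2328.06.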